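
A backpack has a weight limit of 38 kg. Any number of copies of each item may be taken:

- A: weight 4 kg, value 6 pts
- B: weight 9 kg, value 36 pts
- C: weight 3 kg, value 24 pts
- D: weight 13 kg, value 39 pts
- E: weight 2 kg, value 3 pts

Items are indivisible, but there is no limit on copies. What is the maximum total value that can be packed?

291 pts

Best value-per-unit is C at 24/3; filling with it alone gives 12×24 = 288.
Optimal mix: 12×C + 1×E → weight 38, value 291.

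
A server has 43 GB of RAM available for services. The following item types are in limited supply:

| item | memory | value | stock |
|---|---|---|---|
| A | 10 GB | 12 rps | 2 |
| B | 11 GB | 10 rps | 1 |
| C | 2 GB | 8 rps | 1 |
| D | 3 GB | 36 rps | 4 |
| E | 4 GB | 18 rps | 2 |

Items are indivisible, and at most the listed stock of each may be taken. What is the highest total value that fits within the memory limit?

212 rps

Best selections within memory 43 and stock limits:
- 2×A + 1×C + 4×D + 2×E: memory 42, value 212
- 1×A + 1×B + 1×C + 4×D + 2×E: memory 43, value 210
- 2×A + 4×D + 2×E: memory 40, value 204
Best: 212 rps.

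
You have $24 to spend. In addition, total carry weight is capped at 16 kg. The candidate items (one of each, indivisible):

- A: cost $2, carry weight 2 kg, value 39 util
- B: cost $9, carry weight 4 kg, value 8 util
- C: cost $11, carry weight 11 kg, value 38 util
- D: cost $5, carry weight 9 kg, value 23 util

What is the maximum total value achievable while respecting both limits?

Feasible sets respecting both limits:
- A+C: cost 13, carry weight 13, value 77
- A+B+D: cost 16, carry weight 15, value 70
- A+D: cost 7, carry weight 11, value 62
Best: 77 util.

77 util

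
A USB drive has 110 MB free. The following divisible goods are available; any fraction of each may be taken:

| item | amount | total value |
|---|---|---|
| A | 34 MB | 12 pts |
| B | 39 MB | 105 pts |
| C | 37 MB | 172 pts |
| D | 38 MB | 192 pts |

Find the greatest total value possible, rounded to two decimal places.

Take in order of value per unit:
- D (192/38 per unit): all 38 → value 192, running total 192.00
- C (172/37 per unit): all 37 → value 172, running total 364.00
- B (105/39 per unit): 35 of 39 → value 35×105/39 = 94.2308, running total 458.23
Total 458.23.

458.23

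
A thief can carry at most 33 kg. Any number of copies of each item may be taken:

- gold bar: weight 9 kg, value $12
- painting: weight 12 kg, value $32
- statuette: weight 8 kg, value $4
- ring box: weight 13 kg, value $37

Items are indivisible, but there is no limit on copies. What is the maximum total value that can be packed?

Best value-per-unit is ring box at 37/13; filling with it alone gives 2×37 = 74.
Optimal mix: 1×gold bar + 2×painting → weight 33, value 76.

$76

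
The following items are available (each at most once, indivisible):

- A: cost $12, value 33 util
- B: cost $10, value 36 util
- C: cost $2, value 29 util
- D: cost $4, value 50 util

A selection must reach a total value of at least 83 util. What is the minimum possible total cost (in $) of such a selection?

Subsets with value ≥ 83, sorted by total cost:
- B+D: cost 14, value 86
- B+C+D: cost 16, value 115
- A+D: cost 16, value 83
- A+C+D: cost 18, value 112
Minimum cost: 14 $.

14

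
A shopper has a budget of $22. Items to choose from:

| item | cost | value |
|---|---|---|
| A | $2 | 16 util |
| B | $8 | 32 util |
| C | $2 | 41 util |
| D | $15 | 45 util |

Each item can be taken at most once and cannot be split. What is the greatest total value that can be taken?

102 util

Check high-value combinations within $22:
- A+C+D: cost 2+2+15=19, value 16+41+45=102
- A+B+C: cost 2+8+2=12, value 16+32+41=89
- C+D: cost 2+15=17, value 41+45=86
Best: 102 util.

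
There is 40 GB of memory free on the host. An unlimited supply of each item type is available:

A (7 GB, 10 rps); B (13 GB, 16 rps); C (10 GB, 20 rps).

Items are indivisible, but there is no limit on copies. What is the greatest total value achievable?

Best value-per-unit is C at 20/10, and filling with it alone uses memory 4×10=40. No mix of the others beats 4×20 = 80.

80 rps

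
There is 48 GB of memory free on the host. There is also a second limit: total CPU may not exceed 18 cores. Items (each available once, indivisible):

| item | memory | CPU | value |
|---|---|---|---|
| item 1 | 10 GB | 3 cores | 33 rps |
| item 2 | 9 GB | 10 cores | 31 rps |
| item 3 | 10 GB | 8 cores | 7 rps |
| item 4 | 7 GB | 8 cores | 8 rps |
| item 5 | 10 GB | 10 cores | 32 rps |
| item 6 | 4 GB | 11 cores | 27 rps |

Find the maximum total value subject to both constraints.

Feasible sets respecting both limits:
- item 1+item 5: memory 20, CPU 13, value 65
- item 1+item 2: memory 19, CPU 13, value 64
- item 1+item 6: memory 14, CPU 14, value 60
- item 1+item 4: memory 17, CPU 11, value 41
Best: 65 rps.

65 rps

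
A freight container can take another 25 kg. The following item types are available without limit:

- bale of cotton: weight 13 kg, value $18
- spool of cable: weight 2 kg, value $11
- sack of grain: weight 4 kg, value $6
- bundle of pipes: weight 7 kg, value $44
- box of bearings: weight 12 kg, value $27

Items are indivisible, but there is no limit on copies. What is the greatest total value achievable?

$154

Best value-per-unit is bundle of pipes at 44/7; filling with it alone gives 3×44 = 132.
Optimal mix: 2×spool of cable + 3×bundle of pipes → weight 25, value 154.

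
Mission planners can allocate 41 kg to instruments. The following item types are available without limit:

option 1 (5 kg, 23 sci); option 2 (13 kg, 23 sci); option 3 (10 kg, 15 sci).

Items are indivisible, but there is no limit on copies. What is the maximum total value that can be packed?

Best value-per-unit is option 1 at 23/5, and filling with it alone uses mass 8×5=40. No mix of the others beats 8×23 = 184.

184 sci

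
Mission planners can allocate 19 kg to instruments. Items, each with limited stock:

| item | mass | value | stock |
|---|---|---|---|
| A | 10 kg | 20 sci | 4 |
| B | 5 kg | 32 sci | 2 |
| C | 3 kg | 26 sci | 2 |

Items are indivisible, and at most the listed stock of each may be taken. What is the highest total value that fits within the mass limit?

116 sci

Top feasible selections:
- 2×B + 2×C: mass 16, value 116
- 2×B + 1×C: mass 13, value 90
Best: 116 sci.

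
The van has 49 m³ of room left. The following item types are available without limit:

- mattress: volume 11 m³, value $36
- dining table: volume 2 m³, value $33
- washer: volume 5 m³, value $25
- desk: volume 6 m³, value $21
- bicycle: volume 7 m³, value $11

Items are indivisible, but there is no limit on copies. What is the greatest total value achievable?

Best value-per-unit is dining table at 33/2, and filling with it alone uses volume 24×2=48. No mix of the others beats 24×33 = 792.

$792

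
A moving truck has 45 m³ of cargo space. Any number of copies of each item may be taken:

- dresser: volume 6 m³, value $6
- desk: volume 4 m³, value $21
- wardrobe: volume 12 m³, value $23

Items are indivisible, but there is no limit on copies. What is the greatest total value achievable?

$231

Best value-per-unit is desk at 21/4, and filling with it alone uses volume 11×4=44. No mix of the others beats 11×21 = 231.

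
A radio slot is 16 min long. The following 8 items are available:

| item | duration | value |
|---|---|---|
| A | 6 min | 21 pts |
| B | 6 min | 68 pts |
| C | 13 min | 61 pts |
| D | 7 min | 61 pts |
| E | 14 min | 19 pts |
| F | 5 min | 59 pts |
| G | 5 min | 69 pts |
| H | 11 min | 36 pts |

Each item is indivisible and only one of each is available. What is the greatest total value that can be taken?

196 pts

Check high-value combinations within 16 min:
- B+F+G: duration 6+5+5=16, value 68+59+69=196
- A+F+G: duration 6+5+5=16, value 21+59+69=149
- B+G: duration 6+5=11, value 68+69=137
Best: 196 pts.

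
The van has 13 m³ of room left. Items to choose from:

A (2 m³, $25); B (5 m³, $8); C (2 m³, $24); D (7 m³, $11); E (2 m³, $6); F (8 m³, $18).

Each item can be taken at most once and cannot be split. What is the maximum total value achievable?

Check high-value combinations within 13 m³:
- A+C+F: volume 2+2+8=12, value 25+24+18=67
- A+C+D+E: volume 2+2+7+2=13, value 25+24+11+6=66
- A+B+C+E: volume 2+5+2+2=11, value 25+8+24+6=63
- A+C+D: volume 2+2+7=11, value 25+24+11=60
Best: $67.

$67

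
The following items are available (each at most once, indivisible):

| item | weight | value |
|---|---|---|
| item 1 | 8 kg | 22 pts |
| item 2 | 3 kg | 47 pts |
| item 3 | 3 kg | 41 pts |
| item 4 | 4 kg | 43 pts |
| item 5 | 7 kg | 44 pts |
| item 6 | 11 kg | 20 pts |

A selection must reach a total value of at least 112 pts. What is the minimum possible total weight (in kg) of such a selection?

10

Subsets with value ≥ 112, sorted by total weight:
- item 2+item 3+item 4: weight 10, value 131
- item 2+item 3+item 5: weight 13, value 132
- item 2+item 4+item 5: weight 14, value 134
Minimum weight: 10 kg.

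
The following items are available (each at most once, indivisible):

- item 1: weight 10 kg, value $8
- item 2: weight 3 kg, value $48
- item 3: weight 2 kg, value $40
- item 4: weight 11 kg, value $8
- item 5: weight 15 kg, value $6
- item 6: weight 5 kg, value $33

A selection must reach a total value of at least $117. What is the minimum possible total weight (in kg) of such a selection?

10

Subsets with value ≥ 117, sorted by total weight:
- item 2+item 3+item 6: weight 10, value 121
- item 1+item 2+item 3+item 6: weight 20, value 129
Minimum weight: 10 kg.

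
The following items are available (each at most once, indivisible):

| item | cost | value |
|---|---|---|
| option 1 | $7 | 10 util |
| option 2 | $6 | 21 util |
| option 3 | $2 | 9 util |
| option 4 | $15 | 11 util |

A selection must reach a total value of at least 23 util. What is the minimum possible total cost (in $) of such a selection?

Subsets with value ≥ 23, sorted by total cost:
- option 2+option 3: cost 8, value 30
- option 1+option 2: cost 13, value 31
Minimum cost: 8 $.

8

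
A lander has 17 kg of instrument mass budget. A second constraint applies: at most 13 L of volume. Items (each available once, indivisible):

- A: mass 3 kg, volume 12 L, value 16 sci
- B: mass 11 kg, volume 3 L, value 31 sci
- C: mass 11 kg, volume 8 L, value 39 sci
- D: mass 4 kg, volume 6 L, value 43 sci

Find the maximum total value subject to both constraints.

74 sci

Feasible sets respecting both limits:
- B+D: mass 15, volume 9, value 74
- D: mass 4, volume 6, value 43
- C: mass 11, volume 8, value 39
Best: 74 sci.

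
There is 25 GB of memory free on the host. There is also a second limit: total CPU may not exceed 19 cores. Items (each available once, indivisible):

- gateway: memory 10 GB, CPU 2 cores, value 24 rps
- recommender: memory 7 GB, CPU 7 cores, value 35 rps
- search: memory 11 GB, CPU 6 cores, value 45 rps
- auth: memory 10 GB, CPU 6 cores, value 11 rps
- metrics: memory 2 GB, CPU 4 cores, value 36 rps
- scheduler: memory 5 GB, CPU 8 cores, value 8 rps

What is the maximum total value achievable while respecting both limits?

Feasible sets respecting both limits:
- recommender+search+metrics: memory 20, CPU 17, value 116
- gateway+search+metrics: memory 23, CPU 12, value 105
- gateway+recommender+metrics: memory 19, CPU 13, value 95
- search+auth+metrics: memory 23, CPU 16, value 92
Best: 116 rps.

116 rps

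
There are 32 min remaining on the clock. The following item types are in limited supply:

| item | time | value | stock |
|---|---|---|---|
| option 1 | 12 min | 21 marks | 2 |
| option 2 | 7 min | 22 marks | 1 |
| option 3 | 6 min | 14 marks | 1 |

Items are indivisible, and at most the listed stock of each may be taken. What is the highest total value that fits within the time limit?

Top feasible selections:
- 2×option 1 + 1×option 2: time 31, value 64
- 1×option 1 + 1×option 2 + 1×option 3: time 25, value 57
- 2×option 1 + 1×option 3: time 30, value 56
Best: 64 marks.

64 marks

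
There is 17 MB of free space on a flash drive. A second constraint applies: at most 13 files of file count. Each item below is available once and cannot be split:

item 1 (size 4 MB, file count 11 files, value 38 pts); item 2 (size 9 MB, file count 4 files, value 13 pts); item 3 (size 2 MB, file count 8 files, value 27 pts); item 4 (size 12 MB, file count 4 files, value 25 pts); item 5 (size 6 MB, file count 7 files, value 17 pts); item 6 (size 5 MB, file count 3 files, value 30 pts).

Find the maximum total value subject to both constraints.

57 pts

Feasible sets respecting both limits:
- item 3+item 6: size 7, file count 11, value 57
- item 4+item 6: size 17, file count 7, value 55
- item 3+item 4: size 14, file count 12, value 52
- item 5+item 6: size 11, file count 10, value 47
Best: 57 pts.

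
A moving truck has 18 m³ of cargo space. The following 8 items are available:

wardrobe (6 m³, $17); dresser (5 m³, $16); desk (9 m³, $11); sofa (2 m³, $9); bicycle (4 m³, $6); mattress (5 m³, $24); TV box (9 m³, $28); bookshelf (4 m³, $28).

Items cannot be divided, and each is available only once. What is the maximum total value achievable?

$80

This is a 0/1 knapsack; check combinations near the capacity.
- mattress+TV box+bookshelf: volume 5+9+4=18, value 24+28+28=80
- wardrobe+sofa+mattress+bookshelf: volume 6+2+5+4=17, value 17+9+24+28=78
- dresser+sofa+mattress+bookshelf: volume 5+2+5+4=16, value 16+9+24+28=77
- dresser+bicycle+mattress+bookshelf: volume 5+4+5+4=18, value 16+6+24+28=74
- dresser+TV box+bookshelf: volume 5+9+4=18, value 16+28+28=72
Best: $80.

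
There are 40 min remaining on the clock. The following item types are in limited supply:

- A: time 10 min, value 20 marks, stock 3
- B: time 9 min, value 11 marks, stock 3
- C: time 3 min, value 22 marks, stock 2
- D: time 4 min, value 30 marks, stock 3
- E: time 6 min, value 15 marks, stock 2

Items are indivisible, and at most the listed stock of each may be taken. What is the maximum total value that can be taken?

184 marks

Best selections within time 40 and stock limits:
- 1×A + 2×C + 3×D + 2×E: time 40, value 184
- 1×B + 2×C + 3×D + 2×E: time 39, value 175
Best: 184 marks.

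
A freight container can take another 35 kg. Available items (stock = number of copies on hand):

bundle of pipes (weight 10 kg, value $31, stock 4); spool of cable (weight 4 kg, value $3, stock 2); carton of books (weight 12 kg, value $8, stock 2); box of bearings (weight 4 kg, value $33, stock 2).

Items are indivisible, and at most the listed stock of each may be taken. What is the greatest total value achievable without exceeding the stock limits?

Top feasible selections:
- 2×bundle of pipes + 1×spool of cable + 2×box of bearings: weight 32, value 131
- 2×bundle of pipes + 2×box of bearings: weight 28, value 128
- 3×bundle of pipes + 1×box of bearings: weight 34, value 126
Best: $131.

$131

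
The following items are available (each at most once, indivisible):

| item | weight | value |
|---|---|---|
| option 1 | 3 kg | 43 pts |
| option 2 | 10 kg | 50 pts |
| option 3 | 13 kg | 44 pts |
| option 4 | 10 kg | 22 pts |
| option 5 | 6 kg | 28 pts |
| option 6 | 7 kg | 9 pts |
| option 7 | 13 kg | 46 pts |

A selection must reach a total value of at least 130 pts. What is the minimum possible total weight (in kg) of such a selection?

26

Subsets with value ≥ 130, sorted by total weight:
- option 1+option 2+option 7: weight 26, value 139
- option 1+option 2+option 3: weight 26, value 137
Minimum weight: 26 kg.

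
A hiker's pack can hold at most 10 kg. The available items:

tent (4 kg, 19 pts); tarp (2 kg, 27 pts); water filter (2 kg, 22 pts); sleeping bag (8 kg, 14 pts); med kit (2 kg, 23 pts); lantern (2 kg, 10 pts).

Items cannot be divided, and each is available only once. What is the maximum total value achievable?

91 pts

Check high-value combinations within 10 kg:
- tent+tarp+water filter+med kit: weight 4+2+2+2=10, value 19+27+22+23=91
- tarp+water filter+med kit+lantern: weight 2+2+2+2=8, value 27+22+23+10=82
- tent+tarp+med kit+lantern: weight 4+2+2+2=10, value 19+27+23+10=79
Best: 91 pts.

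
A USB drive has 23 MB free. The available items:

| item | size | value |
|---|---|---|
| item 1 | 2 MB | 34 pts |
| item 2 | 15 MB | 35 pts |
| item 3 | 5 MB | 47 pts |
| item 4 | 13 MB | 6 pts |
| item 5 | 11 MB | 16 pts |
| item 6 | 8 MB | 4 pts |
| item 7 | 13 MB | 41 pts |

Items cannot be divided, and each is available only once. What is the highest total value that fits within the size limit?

This is a 0/1 knapsack; check combinations near the capacity.
- item 1+item 3+item 7: size 2+5+13=20, value 34+47+41=122
- item 1+item 2+item 3: size 2+15+5=22, value 34+35+47=116
- item 1+item 3+item 5: size 2+5+11=18, value 34+47+16=97
- item 3+item 7: size 5+13=18, value 47+41=88
- item 1+item 3+item 4: size 2+5+13=20, value 34+47+6=87
Best: 122 pts.

122 pts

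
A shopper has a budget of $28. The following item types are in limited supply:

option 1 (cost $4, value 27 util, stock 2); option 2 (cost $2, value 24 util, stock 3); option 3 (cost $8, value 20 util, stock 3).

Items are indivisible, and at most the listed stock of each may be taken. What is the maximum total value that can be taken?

146 util

Best selections within cost 28 and stock limits:
- 2×option 1 + 3×option 2 + 1×option 3: cost 22, value 146
- 2×option 1 + 2×option 2 + 2×option 3: cost 28, value 142
- 1×option 1 + 3×option 2 + 2×option 3: cost 26, value 139
- 2×option 1 + 3×option 2: cost 14, value 126
Best: 146 util.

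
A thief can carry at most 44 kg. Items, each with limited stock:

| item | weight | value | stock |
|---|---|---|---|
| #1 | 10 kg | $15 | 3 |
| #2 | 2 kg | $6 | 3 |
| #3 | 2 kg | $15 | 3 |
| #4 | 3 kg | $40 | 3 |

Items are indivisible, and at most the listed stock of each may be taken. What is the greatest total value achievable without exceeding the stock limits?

Top feasible selections:
- 2×#1 + 3×#2 + 3×#3 + 3×#4: weight 41, value 213
- 2×#1 + 2×#2 + 3×#3 + 3×#4: weight 39, value 207
- 2×#1 + 1×#2 + 3×#3 + 3×#4: weight 37, value 201
Best: $213.

$213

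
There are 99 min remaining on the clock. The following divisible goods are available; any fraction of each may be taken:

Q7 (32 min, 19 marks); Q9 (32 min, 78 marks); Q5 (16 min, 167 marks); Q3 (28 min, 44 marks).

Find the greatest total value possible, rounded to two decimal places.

302.66

Take in order of value per unit:
- Q5 (167/16 per unit): all 16 → value 167, running total 167.00
- Q9 (78/32 per unit): all 32 → value 78, running total 245.00
- Q3 (44/28 per unit): all 28 → value 44, running total 289.00
- Q7 (19/32 per unit): 23 of 32 → value 23×19/32 = 13.6563, running total 302.66
Total 302.66.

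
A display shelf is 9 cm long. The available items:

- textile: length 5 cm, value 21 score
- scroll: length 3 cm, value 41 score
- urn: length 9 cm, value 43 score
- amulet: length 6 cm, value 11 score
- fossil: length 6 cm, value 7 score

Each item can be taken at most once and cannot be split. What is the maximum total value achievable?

62 score

Check high-value combinations within 9 cm:
- textile+scroll: length 5+3=8, value 21+41=62
- scroll+amulet: length 3+6=9, value 41+11=52
- scroll+fossil: length 3+6=9, value 41+7=48
Best: 62 score.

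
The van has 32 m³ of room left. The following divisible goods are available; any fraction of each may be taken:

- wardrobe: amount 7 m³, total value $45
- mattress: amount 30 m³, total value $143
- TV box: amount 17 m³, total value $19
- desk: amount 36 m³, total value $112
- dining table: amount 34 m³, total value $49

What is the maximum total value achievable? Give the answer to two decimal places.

Take in order of value per unit:
- wardrobe (45/7 per unit): all 7 → value 45, running total 45.00
- mattress (143/30 per unit): 25 of 30 → value 25×143/30 = 119.1667, running total 164.17
Total 164.17.

164.17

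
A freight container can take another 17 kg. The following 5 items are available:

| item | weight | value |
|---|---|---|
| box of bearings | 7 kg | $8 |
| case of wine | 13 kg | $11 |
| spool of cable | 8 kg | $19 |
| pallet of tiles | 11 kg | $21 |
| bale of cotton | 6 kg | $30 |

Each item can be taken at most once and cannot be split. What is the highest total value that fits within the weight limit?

Check high-value combinations within 17 kg:
- pallet of tiles+bale of cotton: weight 11+6=17, value 21+30=51
- spool of cable+bale of cotton: weight 8+6=14, value 19+30=49
- box of bearings+bale of cotton: weight 7+6=13, value 8+30=38
- bale of cotton: weight 6, value 30
- box of bearings+spool of cable: weight 7+8=15, value 8+19=27
Best: $51.

$51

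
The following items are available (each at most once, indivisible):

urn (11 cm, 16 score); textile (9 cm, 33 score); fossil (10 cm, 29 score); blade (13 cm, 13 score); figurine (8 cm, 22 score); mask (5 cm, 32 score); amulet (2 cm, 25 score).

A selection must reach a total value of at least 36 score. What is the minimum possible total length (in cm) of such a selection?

Subsets with value ≥ 36, sorted by total length:
- mask+amulet: length 7, value 57
- figurine+amulet: length 10, value 47
- textile+amulet: length 11, value 58
- fossil+amulet: length 12, value 54
Minimum length: 7 cm.

7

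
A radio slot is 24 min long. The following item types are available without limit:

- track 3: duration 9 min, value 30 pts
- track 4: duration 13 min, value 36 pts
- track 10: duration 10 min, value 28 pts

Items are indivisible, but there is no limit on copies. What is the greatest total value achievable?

66 pts

Best value-per-unit is track 3 at 30/9; filling with it alone gives 2×30 = 60.
Optimal mix: 1×track 3 + 1×track 4 → duration 22, value 66.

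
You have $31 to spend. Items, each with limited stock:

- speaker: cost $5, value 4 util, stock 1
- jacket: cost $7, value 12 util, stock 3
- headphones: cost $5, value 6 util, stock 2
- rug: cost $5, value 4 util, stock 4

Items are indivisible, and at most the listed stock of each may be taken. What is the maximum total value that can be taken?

48 util

Top feasible selections:
- 3×jacket + 2×headphones: cost 31, value 48
- 3×jacket + 1×headphones + 1×rug: cost 31, value 46
- 1×speaker + 3×jacket + 1×headphones: cost 31, value 46
Best: 48 util.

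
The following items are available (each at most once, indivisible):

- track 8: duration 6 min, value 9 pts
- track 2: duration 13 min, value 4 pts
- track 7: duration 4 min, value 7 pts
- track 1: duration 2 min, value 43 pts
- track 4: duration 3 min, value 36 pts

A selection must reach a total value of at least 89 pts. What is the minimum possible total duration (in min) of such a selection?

15

Subsets with value ≥ 89, sorted by total duration:
- track 8+track 7+track 1+track 4: duration 15, value 95
- track 2+track 7+track 1+track 4: duration 22, value 90
- track 8+track 2+track 1+track 4: duration 24, value 92
- track 8+track 2+track 7+track 1+track 4: duration 28, value 99
Minimum duration: 15 min.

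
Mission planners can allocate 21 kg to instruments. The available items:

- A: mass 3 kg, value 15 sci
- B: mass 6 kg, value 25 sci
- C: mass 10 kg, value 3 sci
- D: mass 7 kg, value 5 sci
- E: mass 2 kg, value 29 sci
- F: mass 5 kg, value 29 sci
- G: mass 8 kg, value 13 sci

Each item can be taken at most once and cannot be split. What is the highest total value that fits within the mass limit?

Check high-value combinations within 21 kg:
- A+B+E+F: mass 3+6+2+5=16, value 15+25+29+29=98
- B+E+F+G: mass 6+2+5+8=21, value 25+29+29+13=96
- B+D+E+F: mass 6+7+2+5=20, value 25+5+29+29=88
Best: 98 sci.

98 sci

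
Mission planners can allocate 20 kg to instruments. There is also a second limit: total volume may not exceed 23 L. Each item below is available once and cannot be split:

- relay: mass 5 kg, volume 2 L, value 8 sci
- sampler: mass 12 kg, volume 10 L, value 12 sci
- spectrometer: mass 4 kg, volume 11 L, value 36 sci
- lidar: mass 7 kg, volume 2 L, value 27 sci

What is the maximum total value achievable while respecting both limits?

71 sci

Feasible sets respecting both limits:
- relay+spectrometer+lidar: mass 16, volume 15, value 71
- spectrometer+lidar: mass 11, volume 13, value 63
- sampler+spectrometer: mass 16, volume 21, value 48
- relay+spectrometer: mass 9, volume 13, value 44
Best: 71 sci.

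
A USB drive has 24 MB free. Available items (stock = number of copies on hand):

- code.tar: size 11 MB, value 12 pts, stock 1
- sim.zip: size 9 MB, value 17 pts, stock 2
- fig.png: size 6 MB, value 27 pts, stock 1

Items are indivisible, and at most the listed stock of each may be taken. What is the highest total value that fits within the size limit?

Best selections within size 24 and stock limits:
- 2×sim.zip + 1×fig.png: size 24, value 61
- 1×sim.zip + 1×fig.png: size 15, value 44
- 1×code.tar + 1×fig.png: size 17, value 39
- 2×sim.zip: size 18, value 34
Best: 61 pts.

61 pts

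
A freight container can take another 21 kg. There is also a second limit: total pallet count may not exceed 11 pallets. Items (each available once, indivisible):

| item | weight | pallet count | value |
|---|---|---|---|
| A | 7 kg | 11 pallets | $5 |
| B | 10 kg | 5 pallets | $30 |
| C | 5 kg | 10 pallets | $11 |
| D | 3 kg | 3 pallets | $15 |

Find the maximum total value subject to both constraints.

Feasible sets respecting both limits:
- B+D: weight 13, pallet count 8, value 45
- B: weight 10, pallet count 5, value 30
- D: weight 3, pallet count 3, value 15
Best: $45.

$45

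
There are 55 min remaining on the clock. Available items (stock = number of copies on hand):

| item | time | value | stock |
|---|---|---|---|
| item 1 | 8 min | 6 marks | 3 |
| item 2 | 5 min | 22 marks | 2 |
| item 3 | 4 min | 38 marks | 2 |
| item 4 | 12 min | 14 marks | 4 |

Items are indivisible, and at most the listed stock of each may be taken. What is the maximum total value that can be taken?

162 marks

Best selections within time 55 and stock limits:
- 2×item 2 + 2×item 3 + 3×item 4: time 54, value 162
- 1×item 1 + 2×item 2 + 2×item 3 + 2×item 4: time 50, value 154
- 3×item 1 + 2×item 2 + 2×item 3 + 1×item 4: time 54, value 152
- 2×item 2 + 2×item 3 + 2×item 4: time 42, value 148
Best: 162 marks.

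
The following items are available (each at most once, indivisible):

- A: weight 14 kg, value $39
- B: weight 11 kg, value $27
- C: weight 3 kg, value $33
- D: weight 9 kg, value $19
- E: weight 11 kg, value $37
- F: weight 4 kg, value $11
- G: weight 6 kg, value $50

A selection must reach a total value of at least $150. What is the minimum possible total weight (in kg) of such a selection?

Subsets with value ≥ 150, sorted by total weight:
- C+D+E+F+G: weight 33, value 150
- A+C+E+G: weight 34, value 159
- B+C+E+F+G: weight 35, value 158
- A+C+D+F+G: weight 36, value 152
Minimum weight: 33 kg.

33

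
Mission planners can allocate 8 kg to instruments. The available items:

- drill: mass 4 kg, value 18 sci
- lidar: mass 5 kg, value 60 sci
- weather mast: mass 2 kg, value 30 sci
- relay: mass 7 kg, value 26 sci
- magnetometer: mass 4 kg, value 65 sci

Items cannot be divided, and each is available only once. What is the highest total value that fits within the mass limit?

Check high-value combinations within 8 kg:
- weather mast+magnetometer: mass 2+4=6, value 30+65=95
- lidar+weather mast: mass 5+2=7, value 60+30=90
- drill+magnetometer: mass 4+4=8, value 18+65=83
- magnetometer: mass 4, value 65
Best: 95 sci.

95 sci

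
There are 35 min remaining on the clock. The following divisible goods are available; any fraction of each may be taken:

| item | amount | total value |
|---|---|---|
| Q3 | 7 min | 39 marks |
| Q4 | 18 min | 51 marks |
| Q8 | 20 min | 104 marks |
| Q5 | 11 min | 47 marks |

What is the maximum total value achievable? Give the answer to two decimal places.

177.18

Take in order of value per unit:
- Q3 (39/7 per unit): all 7 → value 39, running total 39.00
- Q8 (104/20 per unit): all 20 → value 104, running total 143.00
- Q5 (47/11 per unit): 8 of 11 → value 8×47/11 = 34.1818, running total 177.18
Total 177.18.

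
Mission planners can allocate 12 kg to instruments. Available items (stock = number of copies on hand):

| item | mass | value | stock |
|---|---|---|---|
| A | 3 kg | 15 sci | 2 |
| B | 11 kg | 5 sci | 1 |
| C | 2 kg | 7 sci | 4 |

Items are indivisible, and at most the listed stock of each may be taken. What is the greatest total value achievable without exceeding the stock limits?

Top feasible selections:
- 2×A + 3×C: mass 12, value 51
- 2×A + 2×C: mass 10, value 44
- 1×A + 4×C: mass 11, value 43
- 2×A + 1×C: mass 8, value 37
Best: 51 sci.

51 sci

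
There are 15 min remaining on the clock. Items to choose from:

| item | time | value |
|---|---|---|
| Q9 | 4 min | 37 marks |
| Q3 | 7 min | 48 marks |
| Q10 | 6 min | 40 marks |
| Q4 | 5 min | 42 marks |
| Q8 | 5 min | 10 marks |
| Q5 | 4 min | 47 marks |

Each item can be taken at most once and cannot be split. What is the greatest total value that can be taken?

Check high-value combinations within 15 min:
- Q9+Q3+Q5: time 4+7+4=15, value 37+48+47=132
- Q10+Q4+Q5: time 6+5+4=15, value 40+42+47=129
- Q9+Q4+Q5: time 4+5+4=13, value 37+42+47=126
- Q9+Q10+Q5: time 4+6+4=14, value 37+40+47=124
- Q9+Q10+Q4: time 4+6+5=15, value 37+40+42=119
Best: 132 marks.

132 marks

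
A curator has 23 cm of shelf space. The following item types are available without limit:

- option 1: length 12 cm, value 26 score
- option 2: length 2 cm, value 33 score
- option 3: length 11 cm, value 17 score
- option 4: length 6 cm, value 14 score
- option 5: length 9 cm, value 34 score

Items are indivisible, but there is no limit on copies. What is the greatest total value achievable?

Best value-per-unit is option 2 at 33/2, and filling with it alone uses length 11×2=22. No mix of the others beats 11×33 = 363.

363 score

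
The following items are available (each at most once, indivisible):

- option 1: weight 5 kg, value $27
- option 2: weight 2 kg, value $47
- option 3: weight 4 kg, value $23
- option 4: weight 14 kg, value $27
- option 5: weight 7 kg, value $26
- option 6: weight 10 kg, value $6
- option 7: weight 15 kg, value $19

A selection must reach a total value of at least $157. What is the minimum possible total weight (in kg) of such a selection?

Subsets with value ≥ 157, sorted by total weight:
- option 1+option 2+option 3+option 4+option 5+option 7: weight 47, value 169
- option 1+option 2+option 3+option 4+option 5+option 6+option 7: weight 57, value 175
Minimum weight: 47 kg.

47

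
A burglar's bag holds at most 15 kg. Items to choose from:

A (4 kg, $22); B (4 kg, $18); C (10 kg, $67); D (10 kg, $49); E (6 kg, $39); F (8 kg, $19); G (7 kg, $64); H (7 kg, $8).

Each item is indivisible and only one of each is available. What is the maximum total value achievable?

Check high-value combinations within 15 kg:
- A+B+G: weight 4+4+7=15, value 22+18+64=104
- E+G: weight 6+7=13, value 39+64=103
- A+C: weight 4+10=14, value 22+67=89
Best: $104.

$104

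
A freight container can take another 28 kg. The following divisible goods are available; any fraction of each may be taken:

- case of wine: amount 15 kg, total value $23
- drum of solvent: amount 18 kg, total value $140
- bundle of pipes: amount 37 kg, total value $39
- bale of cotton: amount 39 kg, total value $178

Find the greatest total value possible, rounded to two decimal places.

185.64

Take in order of value per unit:
- drum of solvent (140/18 per unit): all 18 → value 140, running total 140.00
- bale of cotton (178/39 per unit): 10 of 39 → value 10×178/39 = 45.6410, running total 185.64
Total 185.64.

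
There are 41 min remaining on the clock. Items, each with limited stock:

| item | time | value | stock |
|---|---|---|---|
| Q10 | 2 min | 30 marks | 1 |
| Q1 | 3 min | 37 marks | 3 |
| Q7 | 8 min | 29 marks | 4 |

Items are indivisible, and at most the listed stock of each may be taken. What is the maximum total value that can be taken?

Top feasible selections:
- 1×Q10 + 3×Q1 + 3×Q7: time 35, value 228
- 3×Q1 + 4×Q7: time 41, value 227
- 1×Q10 + 2×Q1 + 4×Q7: time 40, value 220
- 1×Q10 + 3×Q1 + 2×Q7: time 27, value 199
Best: 228 marks.

228 marks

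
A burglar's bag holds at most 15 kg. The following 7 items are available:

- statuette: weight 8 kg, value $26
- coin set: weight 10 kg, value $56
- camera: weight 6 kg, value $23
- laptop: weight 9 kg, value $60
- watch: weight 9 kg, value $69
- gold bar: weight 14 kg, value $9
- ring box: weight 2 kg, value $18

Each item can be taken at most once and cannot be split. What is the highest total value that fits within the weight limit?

$92

This is a 0/1 knapsack; check combinations near the capacity.
- camera+watch: weight 6+9=15, value 23+69=92
- watch+ring box: weight 9+2=11, value 69+18=87
- camera+laptop: weight 6+9=15, value 23+60=83
- laptop+ring box: weight 9+2=11, value 60+18=78
Best: $92.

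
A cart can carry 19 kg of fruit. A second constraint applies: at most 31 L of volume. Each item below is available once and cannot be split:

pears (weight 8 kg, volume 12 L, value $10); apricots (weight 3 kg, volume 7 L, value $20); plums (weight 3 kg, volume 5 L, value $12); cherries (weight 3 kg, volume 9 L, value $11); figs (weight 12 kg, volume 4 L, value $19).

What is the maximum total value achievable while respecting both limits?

$51

Feasible sets respecting both limits:
- apricots+plums+figs: weight 18, volume 16, value 51
- apricots+cherries+figs: weight 18, volume 20, value 50
- apricots+plums+cherries: weight 9, volume 21, value 43
Best: $51.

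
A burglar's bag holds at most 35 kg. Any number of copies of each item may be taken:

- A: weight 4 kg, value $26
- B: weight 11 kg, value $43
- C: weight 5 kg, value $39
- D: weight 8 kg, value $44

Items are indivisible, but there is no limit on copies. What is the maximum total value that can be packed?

$273

Best value-per-unit is C at 39/5, and filling with it alone uses weight 7×5=35. No mix of the others beats 7×39 = 273.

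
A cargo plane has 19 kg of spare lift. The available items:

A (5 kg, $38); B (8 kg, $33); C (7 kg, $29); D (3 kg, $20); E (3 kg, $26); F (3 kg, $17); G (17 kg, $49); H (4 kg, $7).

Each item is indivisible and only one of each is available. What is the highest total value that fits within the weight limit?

This is a 0/1 knapsack; check combinations near the capacity.
- A+B+D+E: weight 5+8+3+3=19, value 38+33+20+26=117
- A+B+E+F: weight 5+8+3+3=19, value 38+33+26+17=114
- A+C+D+E: weight 5+7+3+3=18, value 38+29+20+26=113
Best: $117.

$117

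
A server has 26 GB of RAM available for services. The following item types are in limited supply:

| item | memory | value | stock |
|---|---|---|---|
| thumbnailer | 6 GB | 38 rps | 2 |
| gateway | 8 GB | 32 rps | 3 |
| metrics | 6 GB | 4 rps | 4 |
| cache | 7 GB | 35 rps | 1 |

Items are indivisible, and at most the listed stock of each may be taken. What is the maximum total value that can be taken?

Best selections within memory 26 and stock limits:
- 2×thumbnailer + 1×metrics + 1×cache: memory 25, value 115
- 2×thumbnailer + 1×gateway + 1×metrics: memory 26, value 112
- 2×thumbnailer + 1×cache: memory 19, value 111
- 2×thumbnailer + 1×gateway: memory 20, value 108
Best: 115 rps.

115 rps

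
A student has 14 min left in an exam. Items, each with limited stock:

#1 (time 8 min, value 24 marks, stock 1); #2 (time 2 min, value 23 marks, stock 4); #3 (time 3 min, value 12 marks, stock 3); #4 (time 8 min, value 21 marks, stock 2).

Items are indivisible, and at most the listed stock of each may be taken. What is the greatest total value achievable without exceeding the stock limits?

Top feasible selections:
- 4×#2 + 2×#3: time 14, value 116
- 4×#2 + 1×#3: time 11, value 104
Best: 116 marks.

116 marks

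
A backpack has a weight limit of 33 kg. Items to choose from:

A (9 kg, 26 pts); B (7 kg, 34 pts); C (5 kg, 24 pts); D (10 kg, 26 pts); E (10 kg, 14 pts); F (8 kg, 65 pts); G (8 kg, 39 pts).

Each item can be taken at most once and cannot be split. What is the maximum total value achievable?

This is a 0/1 knapsack; check combinations near the capacity.
- A+B+F+G: weight 9+7+8+8=32, value 26+34+65+39=164
- B+D+F+G: weight 7+10+8+8=33, value 34+26+65+39=164
- B+C+F+G: weight 7+5+8+8=28, value 34+24+65+39=162
- A+C+F+G: weight 9+5+8+8=30, value 26+24+65+39=154
- C+D+F+G: weight 5+10+8+8=31, value 24+26+65+39=154
Best: 164 pts.

164 pts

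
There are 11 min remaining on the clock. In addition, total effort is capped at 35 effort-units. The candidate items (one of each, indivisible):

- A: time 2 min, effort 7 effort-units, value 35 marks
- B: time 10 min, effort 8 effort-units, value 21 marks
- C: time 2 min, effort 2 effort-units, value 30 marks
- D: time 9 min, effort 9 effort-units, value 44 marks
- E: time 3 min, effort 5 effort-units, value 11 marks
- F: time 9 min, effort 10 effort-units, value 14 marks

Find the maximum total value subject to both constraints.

Feasible sets respecting both limits:
- A+D: time 11, effort 16, value 79
- A+C+E: time 7, effort 14, value 76
- C+D: time 11, effort 11, value 74
Best: 79 marks.

79 marks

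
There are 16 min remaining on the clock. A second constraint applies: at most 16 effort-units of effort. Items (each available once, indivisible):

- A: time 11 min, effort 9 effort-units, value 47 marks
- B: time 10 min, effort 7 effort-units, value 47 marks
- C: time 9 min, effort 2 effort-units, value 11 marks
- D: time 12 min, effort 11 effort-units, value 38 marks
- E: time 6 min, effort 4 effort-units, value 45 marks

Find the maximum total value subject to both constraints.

92 marks

Feasible sets respecting both limits:
- B+E: time 16, effort 11, value 92
- C+E: time 15, effort 6, value 56
- A: time 11, effort 9, value 47
Best: 92 marks.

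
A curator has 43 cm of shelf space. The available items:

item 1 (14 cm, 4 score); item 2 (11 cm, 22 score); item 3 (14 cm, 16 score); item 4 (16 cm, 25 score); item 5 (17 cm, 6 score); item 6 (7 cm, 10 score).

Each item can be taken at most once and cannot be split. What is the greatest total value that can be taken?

63 score

This is a 0/1 knapsack; check combinations near the capacity.
- item 2+item 3+item 4: length 11+14+16=41, value 22+16+25=63
- item 2+item 4+item 6: length 11+16+7=34, value 22+25+10=57
- item 3+item 4+item 6: length 14+16+7=37, value 16+25+10=51
Best: 63 score.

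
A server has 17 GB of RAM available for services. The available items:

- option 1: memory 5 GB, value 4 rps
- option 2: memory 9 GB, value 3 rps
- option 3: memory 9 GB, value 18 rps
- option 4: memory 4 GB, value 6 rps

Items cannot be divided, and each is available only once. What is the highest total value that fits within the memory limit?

24 rps

Check high-value combinations within 17 GB:
- option 3+option 4: memory 9+4=13, value 18+6=24
- option 1+option 3: memory 5+9=14, value 4+18=22
- option 3: memory 9, value 18
- option 1+option 4: memory 5+4=9, value 4+6=10
Best: 24 rps.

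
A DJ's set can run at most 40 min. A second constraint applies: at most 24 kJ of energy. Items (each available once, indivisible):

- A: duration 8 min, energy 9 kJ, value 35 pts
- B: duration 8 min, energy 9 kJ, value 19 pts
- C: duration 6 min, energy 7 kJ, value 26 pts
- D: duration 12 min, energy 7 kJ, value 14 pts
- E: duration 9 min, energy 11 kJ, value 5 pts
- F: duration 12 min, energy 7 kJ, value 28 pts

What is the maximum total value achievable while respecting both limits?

Feasible sets respecting both limits:
- A+C+F: duration 26, energy 23, value 89
- A+D+F: duration 32, energy 23, value 77
- A+C+D: duration 26, energy 23, value 75
- B+C+F: duration 26, energy 23, value 73
Best: 89 pts.

89 pts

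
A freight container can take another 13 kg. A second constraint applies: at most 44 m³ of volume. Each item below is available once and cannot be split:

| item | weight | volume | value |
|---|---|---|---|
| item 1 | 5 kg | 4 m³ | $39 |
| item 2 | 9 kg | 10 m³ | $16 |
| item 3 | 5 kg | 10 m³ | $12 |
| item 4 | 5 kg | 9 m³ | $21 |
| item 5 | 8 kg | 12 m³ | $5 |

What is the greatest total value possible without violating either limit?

$60

Feasible sets respecting both limits:
- item 1+item 4: weight 10, volume 13, value 60
- item 1+item 3: weight 10, volume 14, value 51
- item 1+item 5: weight 13, volume 16, value 44
Best: $60.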